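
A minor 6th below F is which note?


Reasoning:
A 6th spans 6 letter names, so from F we land on A
A minor 6th = 8 semitones below F
Spell A at that pitch: A
= A


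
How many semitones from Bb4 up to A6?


Reasoning:
Absolute semitone position = octave×12 + chromatic position
Bb4: 4×12 + 10 = 58
A6: 6×12 + 9 = 81
Difference = 81 - 58 = 23
= 23 semitones


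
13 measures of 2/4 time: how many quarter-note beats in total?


Let's work it out.
Time signature 2/4: the bottom number 4 means the quarter note gets one count
The top number 2 means 2 quarter-note beats per measure
Total = 2 × 13 measures
= 26 quarter-note beats


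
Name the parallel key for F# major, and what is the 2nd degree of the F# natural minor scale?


Parallel keys share the same tonic but differ in mode
F# major → parallel is F# minor
F# natural minor scale: F# G# A B C# D E
= F# minor; 2nd degree = G#


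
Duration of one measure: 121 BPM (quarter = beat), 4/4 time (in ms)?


Quarter-note beat duration = 60000 / 121 ms
Beats per measure (4/4) = 4
One measure = 4 × 60000 / 121 = 240000 / 121 ms
= 1983.5 ms


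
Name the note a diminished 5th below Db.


Working:
A 5th spans 5 letter names, so from D we land on G
A diminished 5th = 6 semitones below Db
Spell G at that pitch: G
= G


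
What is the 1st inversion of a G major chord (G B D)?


Root position: G B D
1st inversion: move root up an octave
Bass note: B
Notes (bottom to top) = B D G


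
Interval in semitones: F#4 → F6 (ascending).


Reasoning:
Absolute semitone position = octave×12 + chromatic position
F#4: 4×12 + 6 = 54
F6: 6×12 + 5 = 77
Difference = 77 - 54 = 23
= 23 semitones


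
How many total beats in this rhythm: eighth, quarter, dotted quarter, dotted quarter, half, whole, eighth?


Let's work it out.
Beat values:
  eighth = 0.5 beats
  quarter = 1 beat
  dotted quarter = 1.5 beats
  dotted quarter = 1.5 beats
  half = 2 beats
  whole = 4 beats
  eighth = 0.5 beats
Sum = 0.5 + 1 + 1.5 + 1.5 + 2 + 4 + 0.5
= 11 beats


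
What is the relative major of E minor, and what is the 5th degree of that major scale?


The relative major shares the key signature and is a minor 3rd above the minor tonic
A minor 3rd above E is G
→ relative major of E minor is G major
G major scale: G A B C D E F#
= G major; 5th degree = D


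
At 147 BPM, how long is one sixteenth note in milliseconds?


One quarter-note beat = 60000 / BPM = 60000 / 147 ms
Sixteenth note = 1/4 × quarter note
Duration = 1/4 × 60000 / 147 = 15000 / 147
= 102.0 ms


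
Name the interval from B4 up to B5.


Reasoning:
Letter names: B → B spans 8 letter names → an octave
Semitones: B4 → B5 = 12 half-steps
An octave of 12 semitones is a perfect octave
= perfect octave


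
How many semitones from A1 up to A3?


Absolute semitone position = octave×12 + chromatic position
A1: 1×12 + 9 = 21
A3: 3×12 + 9 = 45
Difference = 45 - 21 = 24
= 24 semitones


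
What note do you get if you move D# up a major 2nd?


Solution.
major 2nd: 2 letter names, 2 semitones
Letter: D + 1 → E
Pitch: D# + 2 semitones, spelled as an E → E#
= E#


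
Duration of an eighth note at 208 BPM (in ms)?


Step by step:
One quarter-note beat = 60000 / BPM = 60000 / 208 ms
Eighth note = 1/2 × quarter note
Duration = 1/2 × 60000 / 208 = 30000 / 208
= 144.2 ms


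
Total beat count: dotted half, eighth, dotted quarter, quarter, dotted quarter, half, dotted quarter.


Beat values:
  dotted half = 3 beats
  eighth = 0.5 beats
  dotted quarter = 1.5 beats
  quarter = 1 beat
  dotted quarter = 1.5 beats
  half = 2 beats
  dotted quarter = 1.5 beats
Sum = 3 + 0.5 + 1.5 + 1 + 1.5 + 2 + 1.5
= 11 beats


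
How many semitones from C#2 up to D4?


Absolute semitone position = octave×12 + chromatic position
C#2: 2×12 + 1 = 25
D4: 4×12 + 2 = 50
Difference = 50 - 25 = 25
= 25 semitones


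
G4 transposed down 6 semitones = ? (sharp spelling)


Working:
G4: chromatic position 7 in octave 4 → absolute = 4×12 + 7 = 55
Transpose down 6: 55 - 6 = 49
49 = 4×12 + 1 → C# in octave 4
Result = C#4


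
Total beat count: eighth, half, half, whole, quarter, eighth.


Working:
Beat values:
  eighth = 0.5 beats
  half = 2 beats
  half = 2 beats
  whole = 4 beats
  quarter = 1 beat
  eighth = 0.5 beats
Sum = 0.5 + 2 + 2 + 4 + 1 + 0.5
= 10 beats


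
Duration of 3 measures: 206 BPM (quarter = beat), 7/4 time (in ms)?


Quarter-note beat duration = 60000 / 206 ms
Beats per measure (7/4) = 7
One measure = 7 × 60000 / 206 = 420000 / 206 ms
3 measures = 3 × 420000 / 206 = 1260000 / 206
= 6116.5 ms


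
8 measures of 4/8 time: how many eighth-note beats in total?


Solution.
Time signature 4/8: the bottom number 8 means the eighth note gets one count
The top number 4 means 4 eighth-note beats per measure
Total = 4 × 8 measures
= 32 eighth-note beats


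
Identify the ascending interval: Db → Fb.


Step by step:
Letter names: D → F spans 3 letter names → a 3rd
Semitones: Db → Fb = 3 half-steps
A 3rd of 3 semitones is a minor 3rd
= minor 3rd


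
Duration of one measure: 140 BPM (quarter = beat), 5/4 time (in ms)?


Step by step:
Quarter-note beat duration = 60000 / 140 ms
Beats per measure (5/4) = 5
One measure = 5 × 60000 / 140 = 300000 / 140 ms
= 2142.9 ms


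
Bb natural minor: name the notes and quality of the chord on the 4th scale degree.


Step by step:
Bb natural minor scale: Bb C Db Eb F Gb Ab
Diatonic triad on degree 4 stacks scale notes 4, 6, 1: Eb Gb Bb
Eb→Gb = 3 semitones; Eb→Bb = 7 semitones → minor triad
= Eb Gb Bb (minor)


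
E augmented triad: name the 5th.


Solution.
Augmented triad = root + major 3rd (4 semitones) + augmented 5th (8 semitones)
A triad on E stacks thirds, so the chord tones use letter names E-G-B
Root: E
Major 3rd above E: G#
Augmented 5th above E: B#
The 5th = B#


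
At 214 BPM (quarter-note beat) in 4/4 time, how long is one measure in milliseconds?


Reasoning:
Quarter-note beat duration = 60000 / 214 ms
Beats per measure (4/4) = 4
One measure = 4 × 60000 / 214 = 240000 / 214 ms
= 1121.5 ms


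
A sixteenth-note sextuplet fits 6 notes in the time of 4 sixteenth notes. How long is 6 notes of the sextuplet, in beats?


Let's work it out.
Sextuplet: 6 notes occupy the space of 4 sixteenth notes
Space = 4 × 1/4 = 1 beat
Each sextuplet note = 1 / 6 = 1/6 beats
6 notes = 6 × 1/6 = 1
= 1 beat


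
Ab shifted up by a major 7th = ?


major 7th: 7 letter names, 11 semitones
Letter: A + 6 → G
Pitch: Ab + 11 semitones, spelled as a G → G
= G


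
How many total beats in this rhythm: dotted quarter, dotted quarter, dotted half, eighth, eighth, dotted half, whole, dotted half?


Working:
Beat values:
  dotted quarter = 1.5 beats
  dotted quarter = 1.5 beats
  dotted half = 3 beats
  eighth = 0.5 beats
  eighth = 0.5 beats
  dotted half = 3 beats
  whole = 4 beats
  dotted half = 3 beats
Sum = 1.5 + 1.5 + 3 + 0.5 + 0.5 + 3 + 4 + 3
= 17 beats


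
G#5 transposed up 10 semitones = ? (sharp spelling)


G#5: chromatic position 8 in octave 5 → absolute = 5×12 + 8 = 68
Transpose up 10: 68 + 10 = 78
78 = 6×12 + 6 → F# in octave 6
Result = F#6


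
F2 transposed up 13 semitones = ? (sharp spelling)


F2: chromatic position 5 in octave 2 → absolute = 2×12 + 5 = 29
Transpose up 13: 29 + 13 = 42
42 = 3×12 + 6 → F# in octave 3
Result = F#3


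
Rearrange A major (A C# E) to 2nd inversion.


Root position: A C# E
2nd inversion: move root and 3rd up an octave
Bass note: E
Notes (bottom to top) = E A C#


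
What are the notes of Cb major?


Working:
Major scale pattern: W-W-H-W-W-W-H (2-2-1-2-2-2-1 semitones)
Starting from Cb:
  Cb + 2 semitones → Db
  Db + 2 semitones → Eb
  Eb + 1 semitone → Fb
  Fb + 2 semitones → Gb
  Gb + 2 semitones → Ab
  Ab + 2 semitones → Bb
  Bb + 1 semitone → Cb
Scale = Cb Db Eb Fb Gb Ab Bb


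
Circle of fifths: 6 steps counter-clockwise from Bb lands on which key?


Each counter-clockwise step moves down a perfect 5th (= up a perfect 4th)
From Bb: Bb → Eb → Ab → Db → F#/Gb → B → E
= E


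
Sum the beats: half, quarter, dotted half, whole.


Reasoning:
Beat values:
  half = 2 beats
  quarter = 1 beat
  dotted half = 3 beats
  whole = 4 beats
Sum = 2 + 1 + 3 + 4
= 10 beats


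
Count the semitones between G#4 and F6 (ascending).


Working:
Absolute semitone position = octave×12 + chromatic position
G#4: 4×12 + 8 = 56
F6: 6×12 + 5 = 77
Difference = 77 - 56 = 21
= 21 semitones


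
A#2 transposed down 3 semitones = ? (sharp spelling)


Solution.
A#2: chromatic position 10 in octave 2 → absolute = 2×12 + 10 = 34
Transpose down 3: 34 - 3 = 31
31 = 2×12 + 7 → G in octave 2
Result = G2


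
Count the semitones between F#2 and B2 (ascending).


Absolute semitone position = octave×12 + chromatic position
F#2: 2×12 + 6 = 30
B2: 2×12 + 11 = 35
Difference = 35 - 30 = 5
= 5 semitones


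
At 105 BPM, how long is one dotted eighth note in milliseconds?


Let's work it out.
One quarter-note beat = 60000 / BPM = 60000 / 105 ms
Dotted eighth note = 3/4 × quarter note
Duration = 3/4 × 60000 / 105 = 45000 / 105
= 428.6 ms


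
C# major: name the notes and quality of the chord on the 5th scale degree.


Let's work it out.
C# major scale: C# D# E# F# G# A# B#
Diatonic triad on degree 5 stacks scale notes 5, 7, 2: G# B# D#
G#→B# = 4 semitones; G#→D# = 7 semitones → major triad
= G# B# D# (major)


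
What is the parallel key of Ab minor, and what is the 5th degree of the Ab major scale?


Solution.
Parallel keys share the same tonic but differ in mode
Ab minor → parallel is Ab major
Ab major scale: Ab Bb C Db Eb F G
= Ab major; 5th degree = Eb


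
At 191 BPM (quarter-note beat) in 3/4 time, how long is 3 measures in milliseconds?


Reasoning:
Quarter-note beat duration = 60000 / 191 ms
Beats per measure (3/4) = 3
One measure = 3 × 60000 / 191 = 180000 / 191 ms
3 measures = 3 × 180000 / 191 = 540000 / 191
= 2827.2 ms


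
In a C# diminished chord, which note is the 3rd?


Let's work it out.
Diminished triad = root + minor 3rd (3 semitones) + diminished 5th (6 semitones)
A triad on C# stacks thirds, so the chord tones use letter names C-E-G
Root: C#
Minor 3rd above C#: E
Diminished 5th above C#: G
The 3rd = E


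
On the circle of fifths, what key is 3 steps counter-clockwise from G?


Reasoning:
Each counter-clockwise step moves down a perfect 5th (= up a perfect 4th)
From G: G → C → F → Bb
= Bb


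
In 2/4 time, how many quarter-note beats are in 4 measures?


Reasoning:
Time signature 2/4: the bottom number 4 means the quarter note gets one count
The top number 2 means 2 quarter-note beats per measure
Total = 2 × 4 measures
= 8 quarter-note beats


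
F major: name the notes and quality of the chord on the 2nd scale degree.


Step by step:
F major scale: F G A Bb C D E
Diatonic triad on degree 2 stacks scale notes 2, 4, 6: G Bb D
G→Bb = 3 semitones; G→D = 7 semitones → minor triad
= G Bb D (minor)


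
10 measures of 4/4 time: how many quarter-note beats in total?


Reasoning:
Time signature 4/4: the bottom number 4 means the quarter note gets one count
The top number 4 means 4 quarter-note beats per measure
Total = 4 × 10 measures
= 40 quarter-note beats


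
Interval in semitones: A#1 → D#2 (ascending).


Let's work it out.
Absolute semitone position = octave×12 + chromatic position
A#1: 1×12 + 10 = 22
D#2: 2×12 + 3 = 27
Difference = 27 - 22 = 5
= 5 semitones


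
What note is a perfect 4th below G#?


Reasoning:
A 4th spans 4 letter names, so from G we land on D
A perfect 4th = 5 semitones below G#
Spell D at that pitch: D#
= D#


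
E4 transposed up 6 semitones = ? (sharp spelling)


E4: chromatic position 4 in octave 4 → absolute = 4×12 + 4 = 52
Transpose up 6: 52 + 6 = 58
58 = 4×12 + 10 → A# in octave 4
Result = A#4


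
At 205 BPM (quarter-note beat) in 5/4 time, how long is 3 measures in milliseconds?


Quarter-note beat duration = 60000 / 205 ms
Beats per measure (5/4) = 5
One measure = 5 × 60000 / 205 = 300000 / 205 ms
3 measures = 3 × 300000 / 205 = 900000 / 205
= 4390.2 ms


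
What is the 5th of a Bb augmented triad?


Let's work it out.
Augmented triad = root + major 3rd (4 semitones) + augmented 5th (8 semitones)
A triad on Bb stacks thirds, so the chord tones use letter names B-D-F
Root: Bb
Major 3rd above Bb: D
Augmented 5th above Bb: F#
The 5th = F#


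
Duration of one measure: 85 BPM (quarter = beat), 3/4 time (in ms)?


Quarter-note beat duration = 60000 / 85 ms
Beats per measure (3/4) = 3
One measure = 3 × 60000 / 85 = 180000 / 85 ms
= 2117.6 ms


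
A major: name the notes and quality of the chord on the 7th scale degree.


Reasoning:
A major scale: A B C# D E F# G#
Diatonic triad on degree 7 stacks scale notes 7, 2, 4: G# B D
G#→B = 3 semitones; G#→D = 6 semitones → diminished triad
= G# B D (diminished)


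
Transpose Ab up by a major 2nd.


Solution.
major 2nd: 2 letter names, 2 semitones
Letter: A + 1 → B
Pitch: Ab + 2 semitones, spelled as a B → Bb
= Bb


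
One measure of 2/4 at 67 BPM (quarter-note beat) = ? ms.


Reasoning:
Quarter-note beat duration = 60000 / 67 ms
Beats per measure (2/4) = 2
One measure = 2 × 60000 / 67 = 120000 / 67 ms
= 1791.0 ms


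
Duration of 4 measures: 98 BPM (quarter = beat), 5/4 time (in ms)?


Reasoning:
Quarter-note beat duration = 60000 / 98 ms
Beats per measure (5/4) = 5
One measure = 5 × 60000 / 98 = 300000 / 98 ms
4 measures = 4 × 300000 / 98 = 1200000 / 98
= 12244.9 ms


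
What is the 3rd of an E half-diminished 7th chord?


Reasoning:
Half-diminished 7th chord = root + minor 3rd + diminished 5th + minor 7th
Seventh chords stack in thirds, so the letter names are E-G-B-D
Root: E
Minor 3rd above E: G
Diminished 5th above E: Bb
Minor 7th above E: D
The 3rd = G


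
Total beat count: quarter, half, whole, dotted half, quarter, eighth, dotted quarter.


Reasoning:
Beat values:
  quarter = 1 beat
  half = 2 beats
  whole = 4 beats
  dotted half = 3 beats
  quarter = 1 beat
  eighth = 0.5 beats
  dotted quarter = 1.5 beats
Sum = 1 + 2 + 4 + 3 + 1 + 0.5 + 1.5
= 13 beats


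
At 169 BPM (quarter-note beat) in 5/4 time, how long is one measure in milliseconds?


Let's work it out.
Quarter-note beat duration = 60000 / 169 ms
Beats per measure (5/4) = 5
One measure = 5 × 60000 / 169 = 300000 / 169 ms
= 1775.1 ms


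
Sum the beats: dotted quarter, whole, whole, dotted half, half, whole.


Solution.
Beat values:
  dotted quarter = 1.5 beats
  whole = 4 beats
  whole = 4 beats
  dotted half = 3 beats
  half = 2 beats
  whole = 4 beats
Sum = 1.5 + 4 + 4 + 3 + 2 + 4
= 18.5 beats


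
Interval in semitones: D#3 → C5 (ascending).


Step by step:
Absolute semitone position = octave×12 + chromatic position
D#3: 3×12 + 3 = 39
C5: 5×12 + 0 = 60
Difference = 60 - 39 = 21
= 21 semitones


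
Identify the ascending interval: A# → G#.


Letter names: A → G spans 7 letter names → a 7th
Semitones: A# → G# = 10 half-steps
A 7th of 10 semitones is a minor 7th
= minor 7th


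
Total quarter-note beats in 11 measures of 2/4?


Time signature 2/4: the bottom number 4 means the quarter note gets one count
The top number 2 means 2 quarter-note beats per measure
Total = 2 × 11 measures
= 22 quarter-note beats


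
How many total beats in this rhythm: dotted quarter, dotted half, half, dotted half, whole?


Let's work it out.
Beat values:
  dotted quarter = 1.5 beats
  dotted half = 3 beats
  half = 2 beats
  dotted half = 3 beats
  whole = 4 beats
Sum = 1.5 + 3 + 2 + 3 + 4
= 13.5 beats


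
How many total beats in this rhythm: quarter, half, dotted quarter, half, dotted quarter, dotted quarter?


Working:
Beat values:
  quarter = 1 beat
  half = 2 beats
  dotted quarter = 1.5 beats
  half = 2 beats
  dotted quarter = 1.5 beats
  dotted quarter = 1.5 beats
Sum = 1 + 2 + 1.5 + 2 + 1.5 + 1.5
= 9.5 beats


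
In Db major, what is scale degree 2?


Major scale pattern: W-W-H-W-W-W-H (2-2-1-2-2-2-1 semitones)
Starting from Db:
  Db + 2 semitones → Eb
  Eb + 2 semitones → F
  F + 1 semitone → Gb
  Gb + 2 semitones → Ab
  Ab + 2 semitones → Bb
  Bb + 2 semitones → C
  C + 1 semitone → Db
Scale: Db Eb F Gb Ab Bb C
Degree 2 = Eb


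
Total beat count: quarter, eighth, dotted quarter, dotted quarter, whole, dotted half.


Solution.
Beat values:
  quarter = 1 beat
  eighth = 0.5 beats
  dotted quarter = 1.5 beats
  dotted quarter = 1.5 beats
  whole = 4 beats
  dotted half = 3 beats
Sum = 1 + 0.5 + 1.5 + 1.5 + 4 + 3
= 11.5 beats


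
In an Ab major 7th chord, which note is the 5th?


Working:
Major 7th chord = root + major 3rd + perfect 5th + major 7th
Seventh chords stack in thirds, so the letter names are A-C-E-G
Root: Ab
Major 3rd above Ab: C
Perfect 5th above Ab: Eb
Major 7th above Ab: G
The 5th = Eb


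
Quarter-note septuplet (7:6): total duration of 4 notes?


Let's work it out.
Septuplet: 7 notes occupy the space of 6 quarter notes
Space = 6 × 1 = 6 beats
Each septuplet note = 6 / 7 = 6/7 beats
4 notes = 4 × 6/7 = 24/7
= 24/7 beats


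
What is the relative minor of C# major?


Solution.
The relative minor shares the major's key signature and starts on its 6th degree
6th degree = a major 6th above the tonic; a major 6th above C# is A#
→ relative minor of C# major is A# minor
= A# minor


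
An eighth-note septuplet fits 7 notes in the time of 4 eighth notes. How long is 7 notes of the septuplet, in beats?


Septuplet: 7 notes occupy the space of 4 eighth notes
Space = 4 × 1/2 = 2 beats
Each septuplet note = 2 / 7 = 2/7 beats
7 notes = 7 × 2/7 = 2
= 2 beats


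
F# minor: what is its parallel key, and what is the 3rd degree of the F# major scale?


Let's work it out.
Parallel keys share the same tonic but differ in mode
F# minor → parallel is F# major
F# major scale: F# G# A# B C# D# E#
= F# major; 3rd degree = A#


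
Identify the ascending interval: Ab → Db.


Letter names: A → D spans 4 letter names → a 4th
Semitones: Ab → Db = 5 half-steps
A 4th of 5 semitones is a perfect 4th
= perfect 4th


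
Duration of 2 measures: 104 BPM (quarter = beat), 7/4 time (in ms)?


Let's work it out.
Quarter-note beat duration = 60000 / 104 ms
Beats per measure (7/4) = 7
One measure = 7 × 60000 / 104 = 420000 / 104 ms
2 measures = 2 × 420000 / 104 = 840000 / 104
= 8076.9 ms


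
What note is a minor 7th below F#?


Reasoning:
A 7th spans 7 letter names, so from F we land on G
A minor 7th = 10 semitones below F#
Spell G at that pitch: G#
= G#


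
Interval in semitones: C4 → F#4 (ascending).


Reasoning:
Absolute semitone position = octave×12 + chromatic position
C4: 4×12 + 0 = 48
F#4: 4×12 + 6 = 54
Difference = 54 - 48 = 6
= 6 semitones


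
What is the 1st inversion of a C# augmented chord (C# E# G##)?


Let's work it out.
Root position: C# E# G##
1st inversion: move root up an octave
Bass note: E#
Notes (bottom to top) = E# G## C#


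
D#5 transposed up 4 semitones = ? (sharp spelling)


Step by step:
D#5: chromatic position 3 in octave 5 → absolute = 5×12 + 3 = 63
Transpose up 4: 63 + 4 = 67
67 = 5×12 + 7 → G in octave 5
Result = G5


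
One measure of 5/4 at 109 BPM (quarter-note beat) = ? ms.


Step by step:
Quarter-note beat duration = 60000 / 109 ms
Beats per measure (5/4) = 5
One measure = 5 × 60000 / 109 = 300000 / 109 ms
= 2752.3 ms


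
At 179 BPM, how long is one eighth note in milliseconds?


Step by step:
One quarter-note beat = 60000 / BPM = 60000 / 179 ms
Eighth note = 1/2 × quarter note
Duration = 1/2 × 60000 / 179 = 30000 / 179
= 167.6 ms


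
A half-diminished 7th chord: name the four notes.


Working:
Half-diminished 7th chord = root + minor 3rd + diminished 5th + minor 7th
Seventh chords stack in thirds, so the letter names are A-C-E-G
Root: A
Minor 3rd above A: C
Diminished 5th above A: Eb
Minor 7th above A: G
Chord = A C Eb G


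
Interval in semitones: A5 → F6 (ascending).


Working:
Absolute semitone position = octave×12 + chromatic position
A5: 5×12 + 9 = 69
F6: 6×12 + 5 = 77
Difference = 77 - 69 = 8
= 8 semitones


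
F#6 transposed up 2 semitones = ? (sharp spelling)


F#6: chromatic position 6 in octave 6 → absolute = 6×12 + 6 = 78
Transpose up 2: 78 + 2 = 80
80 = 6×12 + 8 → G# in octave 6
Result = G#6


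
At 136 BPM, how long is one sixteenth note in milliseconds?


One quarter-note beat = 60000 / BPM = 60000 / 136 ms
Sixteenth note = 1/4 × quarter note
Duration = 1/4 × 60000 / 136 = 15000 / 136
= 110.3 ms


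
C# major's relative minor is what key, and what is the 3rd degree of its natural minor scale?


Solution.
The relative minor shares the major's key signature and starts on its 6th degree
6th degree = a major 6th above the tonic; a major 6th above C# is A#
→ relative minor of C# major is A# minor
A# natural minor scale: A# B# C# D# E# F# G#
= A# minor; 3rd degree = C#


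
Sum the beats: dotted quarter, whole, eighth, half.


Solution.
Beat values:
  dotted quarter = 1.5 beats
  whole = 4 beats
  eighth = 0.5 beats
  half = 2 beats
Sum = 1.5 + 4 + 0.5 + 2
= 8 beats


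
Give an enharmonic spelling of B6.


Enharmonic notes sound the same pitch but are spelled with different letter names
B and Cb name the same pitch class
Octave numbers change at C, so B6 = Cb7
= Cb7


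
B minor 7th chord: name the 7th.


Solution.
Minor 7th chord = root + minor 3rd + perfect 5th + minor 7th
Seventh chords stack in thirds, so the letter names are B-D-F-A
Root: B
Minor 3rd above B: D
Perfect 5th above B: F#
Minor 7th above B: A
The 7th = A


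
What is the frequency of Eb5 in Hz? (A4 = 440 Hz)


Working:
f = 440 × 2^(n/12) where n = semitones from A4
Eb5: 6 semitones from A4
f = 440 × 2^(6/12)
f = 622.25 Hz


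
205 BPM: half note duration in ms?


One quarter-note beat = 60000 / BPM = 60000 / 205 ms
Half note = 2 × quarter note
Duration = 2 × 60000 / 205 = 120000 / 205
= 585.4 ms


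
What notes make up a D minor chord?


Working:
Minor triad = root + minor 3rd (3 semitones) + perfect 5th (7 semitones)
A triad on D stacks thirds, so the chord tones use letter names D-F-A
Root: D
Minor 3rd above D: F
Perfect 5th above D: A
Chord = D F A


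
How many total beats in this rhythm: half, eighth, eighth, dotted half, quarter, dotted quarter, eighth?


Beat values:
  half = 2 beats
  eighth = 0.5 beats
  eighth = 0.5 beats
  dotted half = 3 beats
  quarter = 1 beat
  dotted quarter = 1.5 beats
  eighth = 0.5 beats
Sum = 2 + 0.5 + 0.5 + 3 + 1 + 1.5 + 0.5
= 9 beats


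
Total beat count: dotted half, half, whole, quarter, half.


Reasoning:
Beat values:
  dotted half = 3 beats
  half = 2 beats
  whole = 4 beats
  quarter = 1 beat
  half = 2 beats
Sum = 3 + 2 + 4 + 1 + 2
= 12 beats


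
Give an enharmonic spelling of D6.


Enharmonic notes sound the same pitch but are spelled with different letter names
D and Ebb name the same pitch class
= Ebb6


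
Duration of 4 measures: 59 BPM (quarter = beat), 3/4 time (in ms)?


Solution.
Quarter-note beat duration = 60000 / 59 ms
Beats per measure (3/4) = 3
One measure = 3 × 60000 / 59 = 180000 / 59 ms
4 measures = 4 × 180000 / 59 = 720000 / 59
= 12203.4 ms


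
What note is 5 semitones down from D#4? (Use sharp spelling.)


D#4: chromatic position 3 in octave 4 → absolute = 4×12 + 3 = 51
Transpose down 5: 51 - 5 = 46
46 = 3×12 + 10 → A# in octave 3
Result = A#3


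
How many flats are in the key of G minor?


Reasoning:
Flat minor keys: A(0), D(1), G(2), C(3), F(4), Bb(5), Eb(6), Ab(7)
G minor has 2 flats
Order of flats: Bb Eb Ab Db Gb Cb Fb → first 2: Bb, Eb
= 2 flats


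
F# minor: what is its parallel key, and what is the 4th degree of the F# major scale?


Step by step:
Parallel keys share the same tonic but differ in mode
F# minor → parallel is F# major
F# major scale: F# G# A# B C# D# E#
= F# major; 4th degree = B


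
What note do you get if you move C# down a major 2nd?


Working:
major 2nd: 2 letter names, 2 semitones
Letter: C - 1 → B
Pitch: C# - 2 semitones, spelled as a B → B
= B


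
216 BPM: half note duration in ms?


Step by step:
One quarter-note beat = 60000 / BPM = 60000 / 216 ms
Half note = 2 × quarter note
Duration = 2 × 60000 / 216 = 120000 / 216
= 555.6 ms


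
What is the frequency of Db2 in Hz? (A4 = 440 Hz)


f = 440 × 2^(n/12) where n = semitones from A4
Db2: -32 semitones from A4
f = 440 × 2^(-32/12)
f = 69.30 Hz


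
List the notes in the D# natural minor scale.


Working:
Natural minor scale pattern: W-H-W-W-H-W-W (2-1-2-2-1-2-2 semitones)
Starting from D#:
  D# + 2 semitones → E#
  E# + 1 semitone → F#
  F# + 2 semitones → G#
  G# + 2 semitones → A#
  A# + 1 semitone → B
  B + 2 semitones → C#
  C# + 2 semitones → D#
Scale = D# E# F# G# A# B C#


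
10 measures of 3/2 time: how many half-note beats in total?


Time signature 3/2: the bottom number 2 means the half note gets one count
The top number 3 means 3 half-note beats per measure
Total = 3 × 10 measures
= 30 half-note beats


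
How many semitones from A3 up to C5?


Working:
Absolute semitone position = octave×12 + chromatic position
A3: 3×12 + 9 = 45
C5: 5×12 + 0 = 60
Difference = 60 - 45 = 15
= 15 semitones


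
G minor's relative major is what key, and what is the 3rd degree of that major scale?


Reasoning:
The relative major shares the key signature and is a minor 3rd above the minor tonic
A minor 3rd above G is Bb
→ relative major of G minor is Bb major
Bb major scale: Bb C D Eb F G A
= Bb major; 3rd degree = D


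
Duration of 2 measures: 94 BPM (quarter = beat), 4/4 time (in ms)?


Solution.
Quarter-note beat duration = 60000 / 94 ms
Beats per measure (4/4) = 4
One measure = 4 × 60000 / 94 = 240000 / 94 ms
2 measures = 2 × 240000 / 94 = 480000 / 94
= 5106.4 ms


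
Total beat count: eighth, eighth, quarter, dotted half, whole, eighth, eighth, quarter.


Working:
Beat values:
  eighth = 0.5 beats
  eighth = 0.5 beats
  quarter = 1 beat
  dotted half = 3 beats
  whole = 4 beats
  eighth = 0.5 beats
  eighth = 0.5 beats
  quarter = 1 beat
Sum = 0.5 + 0.5 + 1 + 3 + 4 + 0.5 + 0.5 + 1
= 11 beats


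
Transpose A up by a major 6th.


Working:
major 6th: 6 letter names, 9 semitones
Letter: A + 5 → F
Pitch: A + 9 semitones, spelled as an F → F#
= F#


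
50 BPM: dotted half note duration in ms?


One quarter-note beat = 60000 / BPM = 60000 / 50 ms
Dotted half note = 3 × quarter note
Duration = 3 × 60000 / 50 = 180000 / 50
= 3600.0 ms


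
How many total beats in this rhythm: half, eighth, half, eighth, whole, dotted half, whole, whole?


Step by step:
Beat values:
  half = 2 beats
  eighth = 0.5 beats
  half = 2 beats
  eighth = 0.5 beats
  whole = 4 beats
  dotted half = 3 beats
  whole = 4 beats
  whole = 4 beats
Sum = 2 + 0.5 + 2 + 0.5 + 4 + 3 + 4 + 4
= 20 beats


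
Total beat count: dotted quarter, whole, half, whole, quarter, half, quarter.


Reasoning:
Beat values:
  dotted quarter = 1.5 beats
  whole = 4 beats
  half = 2 beats
  whole = 4 beats
  quarter = 1 beat
  half = 2 beats
  quarter = 1 beat
Sum = 1.5 + 4 + 2 + 4 + 1 + 2 + 1
= 15.5 beats


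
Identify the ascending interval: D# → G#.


Step by step:
Letter names: D → G spans 4 letter names → a 4th
Semitones: D# → G# = 5 half-steps
A 4th of 5 semitones is a perfect 4th
= perfect 4th


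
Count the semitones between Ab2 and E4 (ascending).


Let's work it out.
Absolute semitone position = octave×12 + chromatic position
Ab2: 2×12 + 8 = 32
E4: 4×12 + 4 = 52
Difference = 52 - 32 = 20
= 20 semitones


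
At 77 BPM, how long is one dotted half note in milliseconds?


Solution.
One quarter-note beat = 60000 / BPM = 60000 / 77 ms
Dotted half note = 3 × quarter note
Duration = 3 × 60000 / 77 = 180000 / 77
= 2337.7 ms


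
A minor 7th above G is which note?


Step by step:
A 7th spans 7 letter names, so from G we land on F
A minor 7th = 10 semitones above G
Spell F at that pitch: F
= F


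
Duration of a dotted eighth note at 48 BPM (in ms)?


Working:
One quarter-note beat = 60000 / BPM = 60000 / 48 ms
Dotted eighth note = 3/4 × quarter note
Duration = 3/4 × 60000 / 48 = 45000 / 48
= 937.5 ms


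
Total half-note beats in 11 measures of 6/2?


Working:
Time signature 6/2: the bottom number 2 means the half note gets one count
The top number 6 means 6 half-note beats per measure
Total = 6 × 11 measures
= 66 half-note beats


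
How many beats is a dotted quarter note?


Reasoning:
Base quarter note = 1 beat
Dot 1 adds half the previous value: +1/2
One dotted quarter = 1 + 1/2 = 3/2
= 3/2 beats


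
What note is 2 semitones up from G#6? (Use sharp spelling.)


G#6: chromatic position 8 in octave 6 → absolute = 6×12 + 8 = 80
Transpose up 2: 80 + 2 = 82
82 = 6×12 + 10 → A# in octave 6
Result = A#6


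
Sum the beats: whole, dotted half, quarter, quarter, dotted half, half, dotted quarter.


Solution.
Beat values:
  whole = 4 beats
  dotted half = 3 beats
  quarter = 1 beat
  quarter = 1 beat
  dotted half = 3 beats
  half = 2 beats
  dotted quarter = 1.5 beats
Sum = 4 + 3 + 1 + 1 + 3 + 2 + 1.5
= 15.5 beats


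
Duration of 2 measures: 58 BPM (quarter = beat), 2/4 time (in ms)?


Step by step:
Quarter-note beat duration = 60000 / 58 ms
Beats per measure (2/4) = 2
One measure = 2 × 60000 / 58 = 120000 / 58 ms
2 measures = 2 × 120000 / 58 = 240000 / 58
= 4137.9 ms


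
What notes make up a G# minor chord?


Solution.
Minor triad = root + minor 3rd (3 semitones) + perfect 5th (7 semitones)
A triad on G# stacks thirds, so the chord tones use letter names G-B-D
Root: G#
Minor 3rd above G#: B
Perfect 5th above G#: D#
Chord = G# B D#


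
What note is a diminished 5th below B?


Step by step:
A 5th spans 5 letter names, so from B we land on E
A diminished 5th = 6 semitones below B
Spell E at that pitch: E#
= E#


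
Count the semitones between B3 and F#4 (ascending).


Solution.
Absolute semitone position = octave×12 + chromatic position
B3: 3×12 + 11 = 47
F#4: 4×12 + 6 = 54
Difference = 54 - 47 = 7
= 7 semitones


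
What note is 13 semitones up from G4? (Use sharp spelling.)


Step by step:
G4: chromatic position 7 in octave 4 → absolute = 4×12 + 7 = 55
Transpose up 13: 55 + 13 = 68
68 = 5×12 + 8 → G# in octave 5
Result = G#5


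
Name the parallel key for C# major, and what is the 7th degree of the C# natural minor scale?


Let's work it out.
Parallel keys share the same tonic but differ in mode
C# major → parallel is C# minor
C# natural minor scale: C# D# E F# G# A B
= C# minor; 7th degree = B


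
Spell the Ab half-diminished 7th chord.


Reasoning:
Half-diminished 7th chord = root + minor 3rd + diminished 5th + minor 7th
Seventh chords stack in thirds, so the letter names are A-C-E-G
Root: Ab
Minor 3rd above Ab: Cb
Diminished 5th above Ab: Ebb
Minor 7th above Ab: Gb
Chord = Ab Cb Ebb Gb


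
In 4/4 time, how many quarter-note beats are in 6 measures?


Reasoning:
Time signature 4/4: the bottom number 4 means the quarter note gets one count
The top number 4 means 4 quarter-note beats per measure
Total = 4 × 6 measures
= 24 quarter-note beats


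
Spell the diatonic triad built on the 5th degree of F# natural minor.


Working:
F# natural minor scale: F# G# A B C# D E
Diatonic triad on degree 5 stacks scale notes 5, 7, 2: C# E G#
C#→E = 3 semitones; C#→G# = 7 semitones → minor triad
= C# E G# (minor)


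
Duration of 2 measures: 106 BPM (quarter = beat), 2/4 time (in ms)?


Quarter-note beat duration = 60000 / 106 ms
Beats per measure (2/4) = 2
One measure = 2 × 60000 / 106 = 120000 / 106 ms
2 measures = 2 × 120000 / 106 = 240000 / 106
= 2264.2 ms


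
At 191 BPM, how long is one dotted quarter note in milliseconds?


Reasoning:
One quarter-note beat = 60000 / BPM = 60000 / 191 ms
Dotted quarter note = 3/2 × quarter note
Duration = 3/2 × 60000 / 191 = 90000 / 191
= 471.2 ms


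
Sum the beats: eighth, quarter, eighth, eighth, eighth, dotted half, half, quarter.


Let's work it out.
Beat values:
  eighth = 0.5 beats
  quarter = 1 beat
  eighth = 0.5 beats
  eighth = 0.5 beats
  eighth = 0.5 beats
  dotted half = 3 beats
  half = 2 beats
  quarter = 1 beat
Sum = 0.5 + 1 + 0.5 + 0.5 + 0.5 + 3 + 2 + 1
= 9 beats


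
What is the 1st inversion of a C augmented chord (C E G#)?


Root position: C E G#
1st inversion: move root up an octave
Bass note: E
Notes (bottom to top) = E G# C


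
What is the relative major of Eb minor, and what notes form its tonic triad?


Reasoning:
The relative major shares the key signature and is a minor 3rd above the minor tonic
A minor 3rd above Eb is Gb
→ relative major of Eb minor is Gb major
Tonic triad of Gb major = root + major 3rd + perfect 5th = Gb Bb Db
= Gb major; triad = Gb Bb Db


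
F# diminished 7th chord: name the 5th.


Step by step:
Diminished 7th chord = root + minor 3rd + diminished 5th + diminished 7th
Seventh chords stack in thirds, so the letter names are F-A-C-E
Root: F#
Minor 3rd above F#: A
Diminished 5th above F#: C
Diminished 7th above F#: Eb
The 5th = C


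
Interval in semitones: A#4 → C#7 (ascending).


Solution.
Absolute semitone position = octave×12 + chromatic position
A#4: 4×12 + 10 = 58
C#7: 7×12 + 1 = 85
Difference = 85 - 58 = 27
= 27 semitones


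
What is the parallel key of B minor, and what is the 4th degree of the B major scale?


Step by step:
Parallel keys share the same tonic but differ in mode
B minor → parallel is B major
B major scale: B C# D# E F# G# A#
= B major; 4th degree = E


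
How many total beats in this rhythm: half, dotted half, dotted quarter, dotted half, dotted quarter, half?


Reasoning:
Beat values:
  half = 2 beats
  dotted half = 3 beats
  dotted quarter = 1.5 beats
  dotted half = 3 beats
  dotted quarter = 1.5 beats
  half = 2 beats
Sum = 2 + 3 + 1.5 + 3 + 1.5 + 2
= 13 beats


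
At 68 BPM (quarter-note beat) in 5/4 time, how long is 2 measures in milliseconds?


Reasoning:
Quarter-note beat duration = 60000 / 68 ms
Beats per measure (5/4) = 5
One measure = 5 × 60000 / 68 = 300000 / 68 ms
2 measures = 2 × 300000 / 68 = 600000 / 68
= 8823.5 ms


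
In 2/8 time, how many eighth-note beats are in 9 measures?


Time signature 2/8: the bottom number 8 means the eighth note gets one count
The top number 2 means 2 eighth-note beats per measure
Total = 2 × 9 measures
= 18 eighth-note beats


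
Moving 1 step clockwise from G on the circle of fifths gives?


Let's work it out.
Each clockwise step on the circle of fifths moves up a perfect 5th
From G: G → D
= D


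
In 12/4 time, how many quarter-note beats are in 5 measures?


Reasoning:
Time signature 12/4: the bottom number 4 means the quarter note gets one count
The top number 12 means 12 quarter-note beats per measure
Total = 12 × 5 measures
= 60 quarter-note beats


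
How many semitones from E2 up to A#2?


Let's work it out.
Absolute semitone position = octave×12 + chromatic position
E2: 2×12 + 4 = 28
A#2: 2×12 + 10 = 34
Difference = 34 - 28 = 6
= 6 semitones


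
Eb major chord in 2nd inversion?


Let's work it out.
Root position: Eb G Bb
2nd inversion: move root and 3rd up an octave
Bass note: Bb
Notes (bottom to top) = Bb Eb G


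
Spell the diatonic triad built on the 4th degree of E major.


Step by step:
E major scale: E F# G# A B C# D#
Diatonic triad on degree 4 stacks scale notes 4, 6, 1: A C# E
A→C# = 4 semitones; A→E = 7 semitones → major triad
= A C# E (major)


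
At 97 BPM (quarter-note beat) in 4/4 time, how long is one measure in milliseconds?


Reasoning:
Quarter-note beat duration = 60000 / 97 ms
Beats per measure (4/4) = 4
One measure = 4 × 60000 / 97 = 240000 / 97 ms
= 2474.2 ms


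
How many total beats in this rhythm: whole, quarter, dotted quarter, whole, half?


Solution.
Beat values:
  whole = 4 beats
  quarter = 1 beat
  dotted quarter = 1.5 beats
  whole = 4 beats
  half = 2 beats
Sum = 4 + 1 + 1.5 + 4 + 2
= 12.5 beats


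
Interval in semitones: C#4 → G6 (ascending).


Working:
Absolute semitone position = octave×12 + chromatic position
C#4: 4×12 + 1 = 49
G6: 6×12 + 7 = 79
Difference = 79 - 49 = 30
= 30 semitones


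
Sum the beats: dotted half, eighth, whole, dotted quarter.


Solution.
Beat values:
  dotted half = 3 beats
  eighth = 0.5 beats
  whole = 4 beats
  dotted quarter = 1.5 beats
Sum = 3 + 0.5 + 4 + 1.5
= 9 beats


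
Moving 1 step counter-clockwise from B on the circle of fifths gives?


Step by step:
Each counter-clockwise step moves down a perfect 5th (= up a perfect 4th)
From B: B → E
= E


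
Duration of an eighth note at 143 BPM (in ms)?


One quarter-note beat = 60000 / BPM = 60000 / 143 ms
Eighth note = 1/2 × quarter note
Duration = 1/2 × 60000 / 143 = 30000 / 143
= 209.8 ms


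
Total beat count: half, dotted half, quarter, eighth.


Solution.
Beat values:
  half = 2 beats
  dotted half = 3 beats
  quarter = 1 beat
  eighth = 0.5 beats
Sum = 2 + 3 + 1 + 0.5
= 6.5 beats


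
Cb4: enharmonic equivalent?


Step by step:
Enharmonic notes sound the same pitch but are spelled with different letter names
Cb and B name the same pitch class
Octave numbers change at C, so Cb4 = B3
= B3


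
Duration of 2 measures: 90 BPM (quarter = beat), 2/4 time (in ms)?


Working:
Quarter-note beat duration = 60000 / 90 ms
Beats per measure (2/4) = 2
One measure = 2 × 60000 / 90 = 120000 / 90 ms
2 measures = 2 × 120000 / 90 = 240000 / 90
= 2666.7 ms


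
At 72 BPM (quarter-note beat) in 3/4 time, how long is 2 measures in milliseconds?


Solution.
Quarter-note beat duration = 60000 / 72 ms
Beats per measure (3/4) = 3
One measure = 3 × 60000 / 72 = 180000 / 72 ms
2 measures = 2 × 180000 / 72 = 360000 / 72
= 5000.0 ms


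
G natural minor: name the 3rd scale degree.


Step by step:
Natural minor scale pattern: W-H-W-W-H-W-W (2-1-2-2-1-2-2 semitones)
Starting from G:
  G + 2 semitones → A
  A + 1 semitone → Bb
  Bb + 2 semitones → C
  C + 2 semitones → D
  D + 1 semitone → Eb
  Eb + 2 semitones → F
  F + 2 semitones → G
Scale: G A Bb C D Eb F
Degree 3 = Bb


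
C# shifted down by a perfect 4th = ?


Let's work it out.
perfect 4th: 4 letter names, 5 semitones
Letter: C - 3 → G
Pitch: C# - 5 semitones, spelled as a G → G#
= G#


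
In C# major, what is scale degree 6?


Major scale pattern: W-W-H-W-W-W-H (2-2-1-2-2-2-1 semitones)
Starting from C#:
  C# + 2 semitones → D#
  D# + 2 semitones → E#
  E# + 1 semitone → F#
  F# + 2 semitones → G#
  G# + 2 semitones → A#
  A# + 2 semitones → B#
  B# + 1 semitone → C#
Scale: C# D# E# F# G# A# B#
Degree 6 = A#


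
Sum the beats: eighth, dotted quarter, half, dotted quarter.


Reasoning:
Beat values:
  eighth = 0.5 beats
  dotted quarter = 1.5 beats
  half = 2 beats
  dotted quarter = 1.5 beats
Sum = 0.5 + 1.5 + 2 + 1.5
= 5.5 beats


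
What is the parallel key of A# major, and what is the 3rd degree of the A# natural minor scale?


Step by step:
Parallel keys share the same tonic but differ in mode
A# major → parallel is A# minor
A# natural minor scale: A# B# C# D# E# F# G#
= A# minor; 3rd degree = C#


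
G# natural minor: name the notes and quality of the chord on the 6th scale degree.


G# natural minor scale: G# A# B C# D# E F#
Diatonic triad on degree 6 stacks scale notes 6, 1, 3: E G# B
E→G# = 4 semitones; E→B = 7 semitones → major triad
= E G# B (major)
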